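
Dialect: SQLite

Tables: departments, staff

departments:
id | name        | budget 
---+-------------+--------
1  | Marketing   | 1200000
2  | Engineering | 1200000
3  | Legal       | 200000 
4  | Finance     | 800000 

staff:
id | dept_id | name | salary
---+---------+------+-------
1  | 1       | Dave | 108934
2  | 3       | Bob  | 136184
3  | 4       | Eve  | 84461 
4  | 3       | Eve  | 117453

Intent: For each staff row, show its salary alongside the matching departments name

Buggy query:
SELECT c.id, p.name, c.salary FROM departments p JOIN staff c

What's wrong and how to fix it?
Bug: Missing join condition: each staff row is matched to all departments rows instead of just its own

Fix: Specify the join condition linking the foreign key to the parent id

Corrected query:
SELECT c.id, p.name, c.salary FROM departments p JOIN staff c ON c.dept_id = p.id

Result:
id | name      | salary
---+-----------+-------
1  | Marketing | 108934
2  | Legal     | 136184
3  | Finance   | 84461 
4  | Legal     | 117453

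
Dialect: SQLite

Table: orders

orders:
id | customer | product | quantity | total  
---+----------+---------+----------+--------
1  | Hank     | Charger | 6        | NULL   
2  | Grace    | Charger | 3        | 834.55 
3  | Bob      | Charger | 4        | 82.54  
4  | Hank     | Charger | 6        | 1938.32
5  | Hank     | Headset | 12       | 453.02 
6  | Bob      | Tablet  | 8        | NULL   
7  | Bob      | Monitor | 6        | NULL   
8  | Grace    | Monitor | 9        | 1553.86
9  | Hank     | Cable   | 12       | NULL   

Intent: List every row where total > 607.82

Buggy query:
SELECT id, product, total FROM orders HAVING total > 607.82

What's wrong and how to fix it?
Bug: HAVING filters the output of aggregation, but this query has no GROUP BY and no aggregate functions, so SQLite rejects it (HAVING clause on a non-aggregate query); the condition here is per row

Fix: Use WHERE for row-level filtering

Corrected query:
SELECT id, product, total FROM orders WHERE total > 607.82

Result:
id | product | total  
---+---------+--------
2  | Charger | 834.55 
4  | Charger | 1938.32
8  | Monitor | 1553.86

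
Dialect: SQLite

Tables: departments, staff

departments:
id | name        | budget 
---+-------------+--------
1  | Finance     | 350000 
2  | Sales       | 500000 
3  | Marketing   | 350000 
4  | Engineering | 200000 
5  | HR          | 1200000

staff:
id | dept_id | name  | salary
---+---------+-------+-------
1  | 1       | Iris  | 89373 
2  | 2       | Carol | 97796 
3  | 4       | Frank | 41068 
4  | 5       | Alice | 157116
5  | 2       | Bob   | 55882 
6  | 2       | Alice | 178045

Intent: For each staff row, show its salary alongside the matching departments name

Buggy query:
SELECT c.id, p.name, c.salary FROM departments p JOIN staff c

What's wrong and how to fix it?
Bug: JOIN with no ON clause produces a cartesian product; every staff row pairs with every departments row

Fix: Add ON c.dept_id = p.id to the JOIN

Corrected query:
SELECT c.id, p.name, c.salary FROM departments p JOIN staff c ON c.dept_id = p.id

Result:
id | name        | salary
---+-------------+-------
1  | Finance     | 89373 
2  | Sales       | 97796 
3  | Engineering | 41068 
4  | HR          | 157116
5  | Sales       | 55882 
6  | Sales       | 178045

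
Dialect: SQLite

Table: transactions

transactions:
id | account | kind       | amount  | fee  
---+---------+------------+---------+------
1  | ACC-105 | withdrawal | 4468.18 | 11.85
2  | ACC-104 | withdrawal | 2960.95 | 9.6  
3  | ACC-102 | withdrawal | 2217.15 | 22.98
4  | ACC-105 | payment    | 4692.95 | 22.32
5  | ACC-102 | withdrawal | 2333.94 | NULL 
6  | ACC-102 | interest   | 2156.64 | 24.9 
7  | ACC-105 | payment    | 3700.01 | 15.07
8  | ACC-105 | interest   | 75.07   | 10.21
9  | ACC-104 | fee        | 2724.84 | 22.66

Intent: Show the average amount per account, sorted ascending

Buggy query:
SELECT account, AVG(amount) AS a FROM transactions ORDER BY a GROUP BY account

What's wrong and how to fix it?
Bug: ORDER BY appears before GROUP BY; SQL clause order requires GROUP BY first

Fix: Move ORDER BY to the end, after GROUP BY

Corrected query:
SELECT account, AVG(amount) AS a FROM transactions GROUP BY account ORDER BY a

Result:
account | a        
--------+----------
ACC-102 | 2235.91  
ACC-104 | 2842.895 
ACC-105 | 3234.0525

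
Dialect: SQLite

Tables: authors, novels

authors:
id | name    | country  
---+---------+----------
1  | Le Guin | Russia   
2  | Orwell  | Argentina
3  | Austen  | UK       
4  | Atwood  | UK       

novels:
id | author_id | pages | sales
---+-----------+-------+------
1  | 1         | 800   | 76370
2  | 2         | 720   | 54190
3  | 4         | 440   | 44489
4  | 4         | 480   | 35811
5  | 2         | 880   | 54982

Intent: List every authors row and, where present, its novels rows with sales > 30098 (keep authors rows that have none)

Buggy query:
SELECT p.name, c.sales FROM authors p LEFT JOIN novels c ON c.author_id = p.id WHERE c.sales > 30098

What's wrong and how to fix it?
Bug: Filtering c.sales in WHERE discards the NULL rows produced by LEFT JOIN, turning it into an inner join

Fix: Move the right-table condition into the ON clause so unmatched parents are kept

Corrected query:
SELECT p.name, c.sales FROM authors p LEFT JOIN novels c ON c.author_id = p.id AND c.sales > 30098

Result:
name    | sales
--------+------
Le Guin | 76370
Orwell  | 54190
Orwell  | 54982
Austen  | NULL 
Atwood  | 35811
Atwood  | 44489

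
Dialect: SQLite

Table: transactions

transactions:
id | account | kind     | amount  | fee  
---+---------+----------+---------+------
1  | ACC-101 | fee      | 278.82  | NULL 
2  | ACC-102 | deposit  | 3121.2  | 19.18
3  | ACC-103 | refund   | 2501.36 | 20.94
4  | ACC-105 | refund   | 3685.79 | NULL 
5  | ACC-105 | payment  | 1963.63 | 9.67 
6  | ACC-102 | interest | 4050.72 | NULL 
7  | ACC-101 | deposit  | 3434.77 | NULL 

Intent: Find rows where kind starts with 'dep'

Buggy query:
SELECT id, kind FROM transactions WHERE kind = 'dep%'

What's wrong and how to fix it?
Bug: '=' compares the literal string including the % character; pattern matching needs LIKE

Fix: Replace '=' with LIKE so 'dep%' is treated as a pattern

Corrected query:
SELECT id, kind FROM transactions WHERE kind LIKE 'dep%'

Result:
id | kind   
---+--------
2  | deposit
7  | deposit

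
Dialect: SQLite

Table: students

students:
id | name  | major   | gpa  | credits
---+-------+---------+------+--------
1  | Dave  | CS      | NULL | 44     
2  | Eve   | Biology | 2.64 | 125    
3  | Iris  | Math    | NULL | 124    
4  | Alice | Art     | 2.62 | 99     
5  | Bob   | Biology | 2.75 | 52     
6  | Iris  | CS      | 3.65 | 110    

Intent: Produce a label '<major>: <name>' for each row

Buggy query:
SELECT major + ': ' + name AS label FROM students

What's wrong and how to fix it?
Bug: SQLite uses || for string concatenation; + coerces text to numbers (yielding 0)

Fix: Replace + with || to concatenate text

Corrected query:
SELECT major || ': ' || name AS label FROM students

Result:
label       
------------
CS: Dave    
Biology: Eve
Math: Iris  
Art: Alice  
Biology: Bob
CS: Iris    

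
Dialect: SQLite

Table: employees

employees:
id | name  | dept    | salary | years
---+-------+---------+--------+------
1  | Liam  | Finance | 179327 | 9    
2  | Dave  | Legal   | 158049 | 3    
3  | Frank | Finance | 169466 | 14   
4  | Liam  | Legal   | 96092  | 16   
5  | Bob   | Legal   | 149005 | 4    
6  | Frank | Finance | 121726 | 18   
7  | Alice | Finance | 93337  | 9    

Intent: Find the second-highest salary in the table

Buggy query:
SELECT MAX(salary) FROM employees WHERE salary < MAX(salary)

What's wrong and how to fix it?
Bug: The inner MAX is an aggregate inside WHERE, which is not allowed

Fix: Compute the overall MAX in a subquery, then take MAX of rows below it

Corrected query:
SELECT MAX(salary) FROM employees WHERE salary < (SELECT MAX(salary) FROM employees)

Result:
MAX(salary)
-----------
169466     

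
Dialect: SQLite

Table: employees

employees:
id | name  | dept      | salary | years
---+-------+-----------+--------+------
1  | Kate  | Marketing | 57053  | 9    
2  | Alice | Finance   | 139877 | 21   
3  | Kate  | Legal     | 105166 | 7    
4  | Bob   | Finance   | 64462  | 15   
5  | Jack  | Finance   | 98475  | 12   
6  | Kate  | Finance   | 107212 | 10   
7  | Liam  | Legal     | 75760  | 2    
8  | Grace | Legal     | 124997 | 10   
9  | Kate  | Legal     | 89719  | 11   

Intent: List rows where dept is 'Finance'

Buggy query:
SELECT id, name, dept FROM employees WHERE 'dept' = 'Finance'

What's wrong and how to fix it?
Bug: Single quotes denote string literals in SQL; the column name is being compared as a constant string

Fix: Remove the quotes around the column name (or use double quotes for an identifier)

Corrected query:
SELECT id, name, dept FROM employees WHERE dept = 'Finance'

Result:
id | name  | dept   
---+-------+--------
2  | Alice | Finance
4  | Bob   | Finance
5  | Jack  | Finance
6  | Kate  | Finance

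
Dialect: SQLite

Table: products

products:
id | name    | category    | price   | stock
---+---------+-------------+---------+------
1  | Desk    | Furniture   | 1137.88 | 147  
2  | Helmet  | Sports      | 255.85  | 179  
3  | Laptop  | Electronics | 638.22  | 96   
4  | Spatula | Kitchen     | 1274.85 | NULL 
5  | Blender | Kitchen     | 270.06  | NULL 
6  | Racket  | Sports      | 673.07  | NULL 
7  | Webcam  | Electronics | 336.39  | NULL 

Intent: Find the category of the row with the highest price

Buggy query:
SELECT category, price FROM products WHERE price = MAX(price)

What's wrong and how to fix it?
Bug: WHERE is evaluated per row; an aggregate over the whole table isn't defined there

Fix: Wrap MAX in a scalar subquery so WHERE compares against a single value

Corrected query:
SELECT category, price FROM products WHERE price = (SELECT MAX(price) FROM products)

Result:
category | price  
---------+--------
Kitchen  | 1274.85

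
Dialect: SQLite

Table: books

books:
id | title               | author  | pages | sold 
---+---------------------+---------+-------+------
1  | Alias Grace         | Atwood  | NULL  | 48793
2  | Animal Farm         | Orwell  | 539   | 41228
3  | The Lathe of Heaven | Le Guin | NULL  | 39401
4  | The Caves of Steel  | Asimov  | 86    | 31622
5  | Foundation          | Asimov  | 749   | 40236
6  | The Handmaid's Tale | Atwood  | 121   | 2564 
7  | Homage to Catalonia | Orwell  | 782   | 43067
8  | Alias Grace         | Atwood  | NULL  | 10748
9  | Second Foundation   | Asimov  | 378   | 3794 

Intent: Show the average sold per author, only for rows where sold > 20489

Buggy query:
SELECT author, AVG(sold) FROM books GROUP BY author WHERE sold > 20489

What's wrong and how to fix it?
Bug: WHERE cannot follow GROUP BY

Fix: Place WHERE between FROM and GROUP BY

Corrected query:
SELECT author, AVG(sold) FROM books WHERE sold > 20489 GROUP BY author

Result:
author  | AVG(sold)
--------+----------
Asimov  | 35929    
Atwood  | 48793    
Le Guin | 39401    
Orwell  | 42147.5  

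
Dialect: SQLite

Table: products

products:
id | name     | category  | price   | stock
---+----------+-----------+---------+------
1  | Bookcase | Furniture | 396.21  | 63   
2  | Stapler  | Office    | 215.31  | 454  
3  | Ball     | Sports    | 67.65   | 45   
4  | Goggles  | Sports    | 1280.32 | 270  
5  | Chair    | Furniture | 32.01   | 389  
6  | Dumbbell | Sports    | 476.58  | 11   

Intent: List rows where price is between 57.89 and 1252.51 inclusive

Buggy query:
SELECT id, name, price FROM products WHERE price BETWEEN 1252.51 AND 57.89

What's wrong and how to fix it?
Bug: BETWEEN expects the lower bound first; with 1252.51 AND 57.89 the range is empty

Fix: Swap the bounds so the smaller value comes first

Corrected query:
SELECT id, name, price FROM products WHERE price BETWEEN 57.89 AND 1252.51

Result:
id | name     | price 
---+----------+-------
1  | Bookcase | 396.21
2  | Stapler  | 215.31
3  | Ball     | 67.65 
6  | Dumbbell | 476.58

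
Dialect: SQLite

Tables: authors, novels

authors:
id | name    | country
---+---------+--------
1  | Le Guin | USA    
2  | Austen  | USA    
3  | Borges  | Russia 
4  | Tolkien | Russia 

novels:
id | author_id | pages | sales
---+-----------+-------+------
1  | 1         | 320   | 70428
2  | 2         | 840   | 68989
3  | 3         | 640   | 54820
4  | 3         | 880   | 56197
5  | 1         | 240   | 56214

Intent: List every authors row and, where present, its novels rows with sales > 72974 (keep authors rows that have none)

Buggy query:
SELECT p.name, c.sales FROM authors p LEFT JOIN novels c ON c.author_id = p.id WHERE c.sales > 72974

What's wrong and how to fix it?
Bug: A WHERE condition on the right-hand table after LEFT JOIN drops unmatched parents

Fix: Move the right-table condition into the ON clause so unmatched parents are kept

Corrected query:
SELECT p.name, c.sales FROM authors p LEFT JOIN novels c ON c.author_id = p.id AND c.sales > 72974

Result:
name    | sales
--------+------
Le Guin | NULL 
Austen  | NULL 
Borges  | NULL 
Tolkien | NULL 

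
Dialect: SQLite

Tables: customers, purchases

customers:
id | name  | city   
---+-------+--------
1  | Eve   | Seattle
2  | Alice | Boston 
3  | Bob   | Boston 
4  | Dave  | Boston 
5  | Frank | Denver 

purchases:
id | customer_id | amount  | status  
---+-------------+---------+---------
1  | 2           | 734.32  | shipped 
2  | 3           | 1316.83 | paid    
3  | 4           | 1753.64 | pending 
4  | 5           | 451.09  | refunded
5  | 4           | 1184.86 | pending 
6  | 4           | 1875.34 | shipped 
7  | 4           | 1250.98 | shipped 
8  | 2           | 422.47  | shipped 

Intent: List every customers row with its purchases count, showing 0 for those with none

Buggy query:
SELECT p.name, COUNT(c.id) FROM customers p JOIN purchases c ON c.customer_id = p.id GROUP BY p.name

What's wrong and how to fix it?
Bug: An inner join excludes parents with zero children

Fix: Use LEFT JOIN so parents without children still appear (COUNT(c.id) gives 0)

Corrected query:
SELECT p.name, COUNT(c.id) FROM customers p LEFT JOIN purchases c ON c.customer_id = p.id GROUP BY p.name

Result:
name  | COUNT(c.id)
------+------------
Alice | 2          
Bob   | 1          
Dave  | 4          
Eve   | 0          
Frank | 1          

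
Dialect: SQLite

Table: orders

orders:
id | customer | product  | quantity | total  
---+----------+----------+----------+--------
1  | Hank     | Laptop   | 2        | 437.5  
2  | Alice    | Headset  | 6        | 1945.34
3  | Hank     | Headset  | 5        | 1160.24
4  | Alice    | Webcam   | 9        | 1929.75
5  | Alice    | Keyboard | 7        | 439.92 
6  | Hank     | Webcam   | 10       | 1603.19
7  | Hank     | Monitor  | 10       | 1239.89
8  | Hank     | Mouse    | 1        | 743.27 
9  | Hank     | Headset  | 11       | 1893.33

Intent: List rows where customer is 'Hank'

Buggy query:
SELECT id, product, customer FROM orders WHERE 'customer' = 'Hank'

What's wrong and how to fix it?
Bug: Single quotes denote string literals in SQL; the column name is being compared as a constant string

Fix: Remove the quotes around the column name (or use double quotes for an identifier)

Corrected query:
SELECT id, product, customer FROM orders WHERE customer = 'Hank'

Result:
id | product | customer
---+---------+---------
1  | Laptop  | Hank    
3  | Headset | Hank    
6  | Webcam  | Hank    
7  | Monitor | Hank    
8  | Mouse   | Hank    
9  | Headset | Hank    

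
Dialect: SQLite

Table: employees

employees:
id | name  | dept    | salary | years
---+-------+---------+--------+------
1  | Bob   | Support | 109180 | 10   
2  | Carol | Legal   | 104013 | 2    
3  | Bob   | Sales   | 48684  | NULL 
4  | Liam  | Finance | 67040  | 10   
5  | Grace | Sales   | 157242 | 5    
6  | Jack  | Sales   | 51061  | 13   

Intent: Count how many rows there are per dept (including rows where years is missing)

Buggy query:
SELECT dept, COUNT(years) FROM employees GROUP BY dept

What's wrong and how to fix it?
Bug: COUNT(years) skips NULLs, so groups with missing years are undercounted

Fix: Use COUNT(*) to count all rows regardless of NULL

Corrected query:
SELECT dept, COUNT(*) FROM employees GROUP BY dept

Result:
dept    | COUNT(*)
--------+---------
Finance | 1       
Legal   | 1       
Sales   | 3       
Support | 1       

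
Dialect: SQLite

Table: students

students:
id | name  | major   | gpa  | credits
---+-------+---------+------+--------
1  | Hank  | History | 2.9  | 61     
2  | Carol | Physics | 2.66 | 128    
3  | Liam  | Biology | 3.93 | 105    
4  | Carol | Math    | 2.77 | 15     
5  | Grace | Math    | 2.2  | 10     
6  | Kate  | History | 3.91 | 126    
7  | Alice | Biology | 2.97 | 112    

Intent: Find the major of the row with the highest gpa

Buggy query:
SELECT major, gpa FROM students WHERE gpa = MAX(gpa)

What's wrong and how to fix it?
Bug: WHERE is evaluated per row; an aggregate over the whole table isn't defined there

Fix: Use a subquery: WHERE gpa = (SELECT MAX(gpa) FROM students)

Corrected query:
SELECT major, gpa FROM students WHERE gpa = (SELECT MAX(gpa) FROM students)

Result:
major   | gpa 
--------+-----
Biology | 3.93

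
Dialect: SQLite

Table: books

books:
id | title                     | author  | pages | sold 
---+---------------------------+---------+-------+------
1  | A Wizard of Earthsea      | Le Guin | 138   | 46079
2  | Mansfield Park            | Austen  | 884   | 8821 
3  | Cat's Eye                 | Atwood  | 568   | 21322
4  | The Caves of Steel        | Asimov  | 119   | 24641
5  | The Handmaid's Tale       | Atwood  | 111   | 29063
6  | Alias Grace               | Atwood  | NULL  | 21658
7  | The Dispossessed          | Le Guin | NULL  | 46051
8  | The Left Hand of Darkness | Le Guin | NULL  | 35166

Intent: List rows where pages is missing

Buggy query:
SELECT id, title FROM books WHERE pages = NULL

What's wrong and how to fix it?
Bug: Comparing to NULL with '=' never matches; NULL = NULL is unknown, not true

Fix: Use IS NULL to test for NULL

Corrected query:
SELECT id, title FROM books WHERE pages IS NULL

Result:
id | title                    
---+--------------------------
6  | Alias Grace              
7  | The Dispossessed         
8  | The Left Hand of Darkness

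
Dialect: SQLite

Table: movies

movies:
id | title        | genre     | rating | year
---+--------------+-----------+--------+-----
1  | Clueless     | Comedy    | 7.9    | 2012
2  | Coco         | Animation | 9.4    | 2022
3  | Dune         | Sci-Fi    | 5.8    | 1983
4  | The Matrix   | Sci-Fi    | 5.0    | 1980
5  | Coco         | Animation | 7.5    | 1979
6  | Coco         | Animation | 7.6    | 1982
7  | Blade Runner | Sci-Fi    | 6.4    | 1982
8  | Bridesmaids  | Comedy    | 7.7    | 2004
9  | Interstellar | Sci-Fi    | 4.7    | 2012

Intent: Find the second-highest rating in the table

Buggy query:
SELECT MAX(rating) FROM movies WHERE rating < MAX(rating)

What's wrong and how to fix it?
Bug: MAX(rating) on the right of the comparison is an aggregate-in-WHERE error

Fix: Put the inner MAX in a scalar subquery

Corrected query:
SELECT MAX(rating) FROM movies WHERE rating < (SELECT MAX(rating) FROM movies)

Result:
MAX(rating)
-----------
7.9        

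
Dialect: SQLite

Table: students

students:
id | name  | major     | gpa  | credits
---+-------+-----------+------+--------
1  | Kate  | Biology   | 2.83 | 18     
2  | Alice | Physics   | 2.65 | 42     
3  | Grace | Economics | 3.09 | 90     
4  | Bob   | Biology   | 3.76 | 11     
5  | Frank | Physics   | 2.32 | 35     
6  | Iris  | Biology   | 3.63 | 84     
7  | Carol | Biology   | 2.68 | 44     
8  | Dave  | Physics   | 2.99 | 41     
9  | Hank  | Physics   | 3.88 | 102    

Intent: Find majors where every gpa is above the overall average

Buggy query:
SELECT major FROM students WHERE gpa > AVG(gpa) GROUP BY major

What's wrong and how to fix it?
Bug: AVG() is an aggregate; it can't sit directly in WHERE

Fix: Compute the overall average in a scalar subquery and compare each group's MIN against it in HAVING

Corrected query:
SELECT major FROM students GROUP BY major HAVING MIN(gpa) > (SELECT AVG(gpa) FROM students)

Result:
(no rows)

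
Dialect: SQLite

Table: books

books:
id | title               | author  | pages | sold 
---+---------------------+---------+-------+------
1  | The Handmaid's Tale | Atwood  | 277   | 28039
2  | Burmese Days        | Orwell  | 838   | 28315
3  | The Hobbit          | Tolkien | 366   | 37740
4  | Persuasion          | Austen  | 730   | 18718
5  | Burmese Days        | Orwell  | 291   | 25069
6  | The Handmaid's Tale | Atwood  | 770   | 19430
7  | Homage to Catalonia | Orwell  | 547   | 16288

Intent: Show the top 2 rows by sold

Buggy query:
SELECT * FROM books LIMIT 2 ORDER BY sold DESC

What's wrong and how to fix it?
Bug: LIMIT must come after ORDER BY

Fix: Sort with ORDER BY, then apply LIMIT

Corrected query:
SELECT * FROM books ORDER BY sold DESC LIMIT 2

Result:
id | title        | author  | pages | sold 
---+--------------+---------+-------+------
3  | The Hobbit   | Tolkien | 366   | 37740
2  | Burmese Days | Orwell  | 838   | 28315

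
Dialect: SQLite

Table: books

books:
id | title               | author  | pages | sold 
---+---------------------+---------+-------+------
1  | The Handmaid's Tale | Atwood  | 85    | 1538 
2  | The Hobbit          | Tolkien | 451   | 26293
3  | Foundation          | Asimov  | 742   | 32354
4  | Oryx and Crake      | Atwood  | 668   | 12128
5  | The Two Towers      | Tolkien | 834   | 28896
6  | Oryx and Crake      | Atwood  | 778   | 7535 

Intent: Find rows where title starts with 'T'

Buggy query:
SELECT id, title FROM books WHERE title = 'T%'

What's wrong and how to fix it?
Bug: Wildcards only work with LIKE; '=' treats '%' as a literal character

Fix: Use LIKE for wildcard pattern matching

Corrected query:
SELECT id, title FROM books WHERE title LIKE 'T%'

Result:
id | title              
---+--------------------
1  | The Handmaid's Tale
2  | The Hobbit         
5  | The Two Towers     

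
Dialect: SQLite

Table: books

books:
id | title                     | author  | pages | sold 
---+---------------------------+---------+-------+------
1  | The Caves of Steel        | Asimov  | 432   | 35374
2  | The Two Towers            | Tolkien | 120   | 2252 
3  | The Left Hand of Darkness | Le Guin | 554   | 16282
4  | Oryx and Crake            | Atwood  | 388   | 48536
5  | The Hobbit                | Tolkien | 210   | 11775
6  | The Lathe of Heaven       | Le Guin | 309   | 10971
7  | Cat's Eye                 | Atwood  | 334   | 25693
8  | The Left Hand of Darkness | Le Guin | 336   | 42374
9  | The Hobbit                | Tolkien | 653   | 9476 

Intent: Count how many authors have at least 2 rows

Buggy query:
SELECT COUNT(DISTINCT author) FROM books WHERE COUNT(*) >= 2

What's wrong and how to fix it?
Bug: WHERE filters individual rows, not groups, so a group-level COUNT is invalid there

Fix: Use a subquery that GROUPs and filters with HAVING, then count its rows

Corrected query:
SELECT COUNT(*) FROM (SELECT author FROM books GROUP BY author HAVING COUNT(*) >= 2)

Result:
COUNT(*)
--------
3       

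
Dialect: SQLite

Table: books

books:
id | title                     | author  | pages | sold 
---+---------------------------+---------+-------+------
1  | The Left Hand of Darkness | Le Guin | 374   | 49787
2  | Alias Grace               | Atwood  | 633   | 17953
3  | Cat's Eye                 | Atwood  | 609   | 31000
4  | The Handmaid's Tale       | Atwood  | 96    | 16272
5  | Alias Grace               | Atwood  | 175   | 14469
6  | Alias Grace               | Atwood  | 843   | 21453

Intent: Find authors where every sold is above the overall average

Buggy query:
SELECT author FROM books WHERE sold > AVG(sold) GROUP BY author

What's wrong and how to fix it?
Bug: WHERE evaluates per row before aggregation, so AVG() is unavailable

Fix: Compute the overall average in a scalar subquery and compare each group's MIN against it in HAVING

Corrected query:
SELECT author FROM books GROUP BY author HAVING MIN(sold) > (SELECT AVG(sold) FROM books)

Result:
author 
-------
Le Guin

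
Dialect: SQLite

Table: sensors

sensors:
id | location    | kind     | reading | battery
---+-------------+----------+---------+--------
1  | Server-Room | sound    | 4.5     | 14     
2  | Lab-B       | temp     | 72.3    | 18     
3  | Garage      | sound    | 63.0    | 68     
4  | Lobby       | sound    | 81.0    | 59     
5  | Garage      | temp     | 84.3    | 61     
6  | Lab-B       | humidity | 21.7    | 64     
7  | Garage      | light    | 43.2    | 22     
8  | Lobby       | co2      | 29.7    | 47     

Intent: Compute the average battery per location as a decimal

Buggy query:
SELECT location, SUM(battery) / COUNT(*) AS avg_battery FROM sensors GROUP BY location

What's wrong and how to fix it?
Bug: SUM(battery) and COUNT(*) are both integers; the division truncates the fractional part

Fix: Multiply by 1.0 (or CAST to REAL) to force floating-point division

Corrected query:
SELECT location, SUM(battery) * 1.0 / COUNT(*) AS avg_battery FROM sensors GROUP BY location

Result:
location    | avg_battery
------------+------------
Garage      | 50.333333  
Lab-B       | 41         
Lobby       | 53         
Server-Room | 14         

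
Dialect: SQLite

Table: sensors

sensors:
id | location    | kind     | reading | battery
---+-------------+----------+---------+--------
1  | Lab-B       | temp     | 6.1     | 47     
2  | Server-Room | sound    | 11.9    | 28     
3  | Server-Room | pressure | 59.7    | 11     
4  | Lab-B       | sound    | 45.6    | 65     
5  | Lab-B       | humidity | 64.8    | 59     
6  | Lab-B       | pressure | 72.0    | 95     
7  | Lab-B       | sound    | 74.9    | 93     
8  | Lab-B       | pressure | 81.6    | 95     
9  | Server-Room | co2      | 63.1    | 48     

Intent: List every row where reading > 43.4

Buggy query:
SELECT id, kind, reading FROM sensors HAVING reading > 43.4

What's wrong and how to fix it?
Bug: HAVING filters the output of aggregation, but this query has no GROUP BY and no aggregate functions, so SQLite rejects it (HAVING clause on a non-aggregate query); the condition here is per row

Fix: Replace HAVING with WHERE since the condition applies to individual rows

Corrected query:
SELECT id, kind, reading FROM sensors WHERE reading > 43.4

Result:
id | kind     | reading
---+----------+--------
3  | pressure | 59.7   
4  | sound    | 45.6   
5  | humidity | 64.8   
6  | pressure | 72     
7  | sound    | 74.9   
8  | pressure | 81.6   
9  | co2      | 63.1   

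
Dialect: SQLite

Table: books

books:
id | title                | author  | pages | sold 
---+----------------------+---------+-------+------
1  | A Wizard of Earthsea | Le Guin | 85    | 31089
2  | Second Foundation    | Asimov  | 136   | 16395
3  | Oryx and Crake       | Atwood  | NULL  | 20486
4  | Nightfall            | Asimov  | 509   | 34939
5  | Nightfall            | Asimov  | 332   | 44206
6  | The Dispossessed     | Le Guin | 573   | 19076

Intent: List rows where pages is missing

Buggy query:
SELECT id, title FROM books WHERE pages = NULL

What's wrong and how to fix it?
Bug: '= NULL' is always unknown in SQL three-valued logic, so no rows match

Fix: Use IS NULL to test for NULL

Corrected query:
SELECT id, title FROM books WHERE pages IS NULL

Result:
id | title         
---+---------------
3  | Oryx and Crake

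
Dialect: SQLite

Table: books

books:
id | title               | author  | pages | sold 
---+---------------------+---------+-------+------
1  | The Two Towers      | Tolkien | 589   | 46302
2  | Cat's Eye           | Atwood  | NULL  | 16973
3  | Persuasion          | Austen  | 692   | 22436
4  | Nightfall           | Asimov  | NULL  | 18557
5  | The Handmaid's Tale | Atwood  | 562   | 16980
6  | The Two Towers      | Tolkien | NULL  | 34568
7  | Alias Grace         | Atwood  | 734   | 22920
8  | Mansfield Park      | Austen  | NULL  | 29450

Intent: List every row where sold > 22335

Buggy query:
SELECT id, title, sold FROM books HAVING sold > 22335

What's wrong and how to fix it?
Bug: HAVING filters the output of aggregation, but this query has no GROUP BY and no aggregate functions, so SQLite rejects it (HAVING clause on a non-aggregate query); the condition here is per row

Fix: Use WHERE for row-level filtering

Corrected query:
SELECT id, title, sold FROM books WHERE sold > 22335

Result:
id | title          | sold 
---+----------------+------
1  | The Two Towers | 46302
3  | Persuasion     | 22436
6  | The Two Towers | 34568
7  | Alias Grace    | 22920
8  | Mansfield Park | 29450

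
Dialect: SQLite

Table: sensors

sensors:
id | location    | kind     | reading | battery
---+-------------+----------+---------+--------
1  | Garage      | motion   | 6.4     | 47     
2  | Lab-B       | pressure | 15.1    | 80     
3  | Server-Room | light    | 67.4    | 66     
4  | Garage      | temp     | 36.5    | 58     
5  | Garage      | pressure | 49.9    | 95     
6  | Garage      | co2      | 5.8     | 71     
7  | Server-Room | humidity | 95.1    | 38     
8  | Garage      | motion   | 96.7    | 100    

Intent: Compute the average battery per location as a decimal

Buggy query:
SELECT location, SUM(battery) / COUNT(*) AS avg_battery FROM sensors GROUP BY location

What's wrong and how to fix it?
Bug: SUM(battery) and COUNT(*) are both integers; the division truncates the fractional part

Fix: Multiply by 1.0 (or CAST to REAL) to force floating-point division

Corrected query:
SELECT location, SUM(battery) * 1.0 / COUNT(*) AS avg_battery FROM sensors GROUP BY location

Result:
location    | avg_battery
------------+------------
Garage      | 74.2       
Lab-B       | 80         
Server-Room | 52         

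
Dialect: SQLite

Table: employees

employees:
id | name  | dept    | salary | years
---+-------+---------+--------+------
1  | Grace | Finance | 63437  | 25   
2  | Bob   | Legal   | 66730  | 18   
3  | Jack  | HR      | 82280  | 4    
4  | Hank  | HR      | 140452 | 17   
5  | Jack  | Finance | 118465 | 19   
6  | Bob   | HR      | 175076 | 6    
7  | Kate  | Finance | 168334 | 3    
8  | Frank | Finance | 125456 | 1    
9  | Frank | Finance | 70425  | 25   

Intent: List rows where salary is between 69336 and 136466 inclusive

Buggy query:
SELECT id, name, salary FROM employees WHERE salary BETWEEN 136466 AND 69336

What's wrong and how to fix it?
Bug: The bounds are reversed; BETWEEN a AND b requires a <= b to match anything

Fix: Swap the bounds so the smaller value comes first

Corrected query:
SELECT id, name, salary FROM employees WHERE salary BETWEEN 69336 AND 136466

Result:
id | name  | salary
---+-------+-------
3  | Jack  | 82280 
5  | Jack  | 118465
8  | Frank | 125456
9  | Frank | 70425 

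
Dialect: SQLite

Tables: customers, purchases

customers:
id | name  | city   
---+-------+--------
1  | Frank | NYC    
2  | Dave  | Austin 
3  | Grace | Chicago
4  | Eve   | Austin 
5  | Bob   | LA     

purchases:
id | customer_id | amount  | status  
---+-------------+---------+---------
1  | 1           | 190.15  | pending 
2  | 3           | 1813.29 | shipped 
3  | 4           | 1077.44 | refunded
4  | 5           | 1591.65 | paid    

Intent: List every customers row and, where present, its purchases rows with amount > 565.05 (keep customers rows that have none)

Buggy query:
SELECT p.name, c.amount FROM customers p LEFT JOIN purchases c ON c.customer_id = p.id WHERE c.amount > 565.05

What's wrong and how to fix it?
Bug: Filtering c.amount in WHERE discards the NULL rows produced by LEFT JOIN, turning it into an inner join

Fix: Put 'c.amount > 565.05' in the JOIN's ON clause instead of WHERE

Corrected query:
SELECT p.name, c.amount FROM customers p LEFT JOIN purchases c ON c.customer_id = p.id AND c.amount > 565.05

Result:
name  | amount 
------+--------
Frank | NULL   
Dave  | NULL   
Grace | 1813.29
Eve   | 1077.44
Bob   | 1591.65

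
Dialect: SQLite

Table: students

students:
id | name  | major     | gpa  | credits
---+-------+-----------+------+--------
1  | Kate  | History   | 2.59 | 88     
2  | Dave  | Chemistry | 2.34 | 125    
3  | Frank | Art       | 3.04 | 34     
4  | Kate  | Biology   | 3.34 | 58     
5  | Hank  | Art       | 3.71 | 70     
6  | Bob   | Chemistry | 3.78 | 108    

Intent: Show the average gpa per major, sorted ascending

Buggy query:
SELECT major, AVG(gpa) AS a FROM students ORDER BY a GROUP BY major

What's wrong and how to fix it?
Bug: GROUP BY must precede ORDER BY

Fix: Reorder: SELECT … FROM … GROUP BY … ORDER BY …

Corrected query:
SELECT major, AVG(gpa) AS a FROM students GROUP BY major ORDER BY a

Result:
major     | a    
----------+------
History   | 2.59 
Chemistry | 3.06 
Biology   | 3.34 
Art       | 3.375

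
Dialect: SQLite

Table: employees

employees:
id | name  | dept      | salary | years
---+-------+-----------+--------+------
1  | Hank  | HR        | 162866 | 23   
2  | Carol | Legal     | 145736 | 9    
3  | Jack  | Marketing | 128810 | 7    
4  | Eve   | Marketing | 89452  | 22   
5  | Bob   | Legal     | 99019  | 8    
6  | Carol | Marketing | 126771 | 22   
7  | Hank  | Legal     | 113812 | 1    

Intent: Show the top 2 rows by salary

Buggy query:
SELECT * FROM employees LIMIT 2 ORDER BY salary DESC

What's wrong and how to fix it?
Bug: ORDER BY cannot follow LIMIT; LIMIT is the final clause

Fix: Swap the clauses: ORDER BY first, then LIMIT

Corrected query:
SELECT * FROM employees ORDER BY salary DESC LIMIT 2

Result:
id | name  | dept  | salary | years
---+-------+-------+--------+------
1  | Hank  | HR    | 162866 | 23   
2  | Carol | Legal | 145736 | 9    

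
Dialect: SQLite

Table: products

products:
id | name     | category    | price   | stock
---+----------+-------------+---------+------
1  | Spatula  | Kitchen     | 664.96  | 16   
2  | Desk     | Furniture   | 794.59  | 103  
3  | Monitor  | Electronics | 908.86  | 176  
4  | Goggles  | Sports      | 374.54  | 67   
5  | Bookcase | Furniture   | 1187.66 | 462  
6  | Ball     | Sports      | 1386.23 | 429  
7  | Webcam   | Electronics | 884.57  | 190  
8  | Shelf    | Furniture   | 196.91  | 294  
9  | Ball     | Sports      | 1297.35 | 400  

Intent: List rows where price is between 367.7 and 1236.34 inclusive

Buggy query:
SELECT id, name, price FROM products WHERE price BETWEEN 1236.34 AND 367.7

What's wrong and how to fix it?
Bug: BETWEEN expects the lower bound first; with 1236.34 AND 367.7 the range is empty

Fix: Write BETWEEN 367.7 AND 1236.34

Corrected query:
SELECT id, name, price FROM products WHERE price BETWEEN 367.7 AND 1236.34

Result:
id | name     | price  
---+----------+--------
1  | Spatula  | 664.96 
2  | Desk     | 794.59 
3  | Monitor  | 908.86 
4  | Goggles  | 374.54 
5  | Bookcase | 1187.66
7  | Webcam   | 884.57 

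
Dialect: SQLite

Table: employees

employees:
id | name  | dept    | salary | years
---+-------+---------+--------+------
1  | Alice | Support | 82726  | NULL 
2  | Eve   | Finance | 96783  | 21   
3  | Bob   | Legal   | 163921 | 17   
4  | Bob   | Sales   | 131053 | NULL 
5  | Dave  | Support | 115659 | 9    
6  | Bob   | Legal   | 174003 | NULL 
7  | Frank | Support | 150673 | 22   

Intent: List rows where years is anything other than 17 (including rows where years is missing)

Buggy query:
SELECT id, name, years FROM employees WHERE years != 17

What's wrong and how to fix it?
Bug: 'years != 17' is unknown when years is NULL, so NULL rows are silently excluded

Fix: Handle NULL separately with IS NULL alongside the inequality

Corrected query:
SELECT id, name, years FROM employees WHERE years != 17 OR years IS NULL

Result:
id | name  | years
---+-------+------
1  | Alice | NULL 
2  | Eve   | 21   
4  | Bob   | NULL 
5  | Dave  | 9    
6  | Bob   | NULL 
7  | Frank | 22   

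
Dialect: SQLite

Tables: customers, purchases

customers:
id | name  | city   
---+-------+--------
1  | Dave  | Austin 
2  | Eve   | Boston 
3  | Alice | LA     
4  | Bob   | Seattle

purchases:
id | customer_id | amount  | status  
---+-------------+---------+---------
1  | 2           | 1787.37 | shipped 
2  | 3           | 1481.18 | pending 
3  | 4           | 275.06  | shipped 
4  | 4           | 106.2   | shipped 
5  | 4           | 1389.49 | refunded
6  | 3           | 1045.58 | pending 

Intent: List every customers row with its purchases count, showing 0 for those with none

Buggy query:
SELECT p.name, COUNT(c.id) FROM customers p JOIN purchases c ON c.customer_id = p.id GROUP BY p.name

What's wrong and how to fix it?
Bug: An inner join excludes parents with zero children

Fix: Switch to LEFT JOIN to retain unmatched parent rows

Corrected query:
SELECT p.name, COUNT(c.id) FROM customers p LEFT JOIN purchases c ON c.customer_id = p.id GROUP BY p.name

Result:
name  | COUNT(c.id)
------+------------
Alice | 2          
Bob   | 3          
Dave  | 0          
Eve   | 1          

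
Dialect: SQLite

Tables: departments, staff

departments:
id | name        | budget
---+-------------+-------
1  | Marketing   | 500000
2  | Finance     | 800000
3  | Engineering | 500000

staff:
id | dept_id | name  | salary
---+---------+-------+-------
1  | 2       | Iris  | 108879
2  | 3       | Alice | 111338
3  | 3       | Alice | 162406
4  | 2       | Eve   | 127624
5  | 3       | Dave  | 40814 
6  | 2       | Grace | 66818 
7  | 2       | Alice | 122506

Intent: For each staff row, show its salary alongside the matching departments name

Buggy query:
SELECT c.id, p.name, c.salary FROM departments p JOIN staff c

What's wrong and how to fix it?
Bug: Missing join condition: each staff row is matched to all departments rows instead of just its own

Fix: Specify the join condition linking the foreign key to the parent id

Corrected query:
SELECT c.id, p.name, c.salary FROM departments p JOIN staff c ON c.dept_id = p.id

Result:
id | name        | salary
---+-------------+-------
1  | Finance     | 108879
2  | Engineering | 111338
3  | Engineering | 162406
4  | Finance     | 127624
5  | Engineering | 40814 
6  | Finance     | 66818 
7  | Finance     | 122506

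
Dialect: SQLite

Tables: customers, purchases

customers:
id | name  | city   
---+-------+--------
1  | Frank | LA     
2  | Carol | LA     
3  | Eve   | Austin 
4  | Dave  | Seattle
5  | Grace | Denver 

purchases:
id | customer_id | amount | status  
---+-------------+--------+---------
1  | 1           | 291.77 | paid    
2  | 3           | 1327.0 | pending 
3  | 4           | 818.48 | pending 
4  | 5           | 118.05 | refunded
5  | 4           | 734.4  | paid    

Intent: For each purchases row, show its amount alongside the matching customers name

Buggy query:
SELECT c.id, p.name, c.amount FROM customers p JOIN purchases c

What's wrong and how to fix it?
Bug: JOIN with no ON clause produces a cartesian product; every purchases row pairs with every customers row

Fix: Add ON c.customer_id = p.id to the JOIN

Corrected query:
SELECT c.id, p.name, c.amount FROM customers p JOIN purchases c ON c.customer_id = p.id

Result:
id | name  | amount
---+-------+-------
1  | Frank | 291.77
2  | Eve   | 1327  
3  | Dave  | 818.48
4  | Grace | 118.05
5  | Dave  | 734.4 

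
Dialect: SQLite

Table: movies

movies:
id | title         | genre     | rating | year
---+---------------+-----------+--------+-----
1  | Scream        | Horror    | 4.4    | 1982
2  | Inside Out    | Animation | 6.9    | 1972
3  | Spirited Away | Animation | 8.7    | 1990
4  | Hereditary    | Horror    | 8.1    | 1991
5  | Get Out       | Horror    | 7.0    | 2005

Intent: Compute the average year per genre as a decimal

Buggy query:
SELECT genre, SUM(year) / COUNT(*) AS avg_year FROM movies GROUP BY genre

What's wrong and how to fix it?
Bug: Both operands are integers, so '/' performs integer division and truncates

Fix: Cast one side to REAL so the division keeps the fractional part

Corrected query:
SELECT genre, SUM(year) * 1.0 / COUNT(*) AS avg_year FROM movies GROUP BY genre

Result:
genre     | avg_year   
----------+------------
Animation | 1981       
Horror    | 1992.666667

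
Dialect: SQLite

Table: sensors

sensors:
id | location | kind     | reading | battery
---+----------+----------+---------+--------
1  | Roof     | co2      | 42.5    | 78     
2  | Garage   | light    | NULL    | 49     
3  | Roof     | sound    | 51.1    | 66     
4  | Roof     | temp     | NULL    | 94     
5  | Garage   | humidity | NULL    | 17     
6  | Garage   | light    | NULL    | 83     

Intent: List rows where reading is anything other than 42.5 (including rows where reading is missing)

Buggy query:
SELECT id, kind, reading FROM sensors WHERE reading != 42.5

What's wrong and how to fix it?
Bug: 'reading != 42.5' is unknown when reading is NULL, so NULL rows are silently excluded

Fix: Handle NULL separately with IS NULL alongside the inequality

Corrected query:
SELECT id, kind, reading FROM sensors WHERE reading != 42.5 OR reading IS NULL

Result:
id | kind     | reading
---+----------+--------
2  | light    | NULL   
3  | sound    | 51.1   
4  | temp     | NULL   
5  | humidity | NULL   
6  | light    | NULL   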